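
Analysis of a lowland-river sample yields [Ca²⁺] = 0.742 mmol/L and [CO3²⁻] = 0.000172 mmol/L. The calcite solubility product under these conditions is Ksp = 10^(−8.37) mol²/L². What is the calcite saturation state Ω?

Ω = 0.0299

Ksp = 10^(−8.37) = 4.266×10^-9
Ω = [Ca²⁺][CO3²⁻]/Ksp = (0.742×10^-3)(0.000172×10^-3) / 4.266×10^-9 = 0.0299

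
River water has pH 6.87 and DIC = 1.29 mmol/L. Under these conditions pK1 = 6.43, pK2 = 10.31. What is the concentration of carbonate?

α₂ = 1 / (1 + [H⁺]/K2 + [H⁺]²/(K1K2)) = 1 / (1 + 10^+3.44 + 10^+3.00)
   = 1 / (1 + 2754.2 + 1000.0) = 1/3755.2 = 0.0002663
[CO3²⁻] = α₂ × DIC = 0.0002663 × 1.29 = 0.000344 mmol/L = 0.344 μmol/L

[CO3²⁻] = 0.344 μmol/L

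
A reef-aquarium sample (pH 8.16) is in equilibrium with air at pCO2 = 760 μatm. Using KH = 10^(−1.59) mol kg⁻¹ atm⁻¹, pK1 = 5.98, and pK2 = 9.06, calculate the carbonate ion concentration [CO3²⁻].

[CO2*] = KH · pCO2 = 10^(−1.59) × 760×10^-6 = 1.954×10^-5 mol/kg
α₀ = 1/(1 + K1/[H⁺] + K1K2/[H⁺]²) = 1/(1 + 10^+2.18 + 10^+1.28) = 0.005834
DIC = [CO2*]/α₀ = 1.954×10^-5 / 0.005834 = 3.349 mmol/kg
[CO3²⁻] = α₂·DIC; α₂ = 0.1112, so [CO3²⁻] = 0.1112 × 3.349 = 0.372 mmol/kg

[CO3²⁻] = 0.372 mmol/kg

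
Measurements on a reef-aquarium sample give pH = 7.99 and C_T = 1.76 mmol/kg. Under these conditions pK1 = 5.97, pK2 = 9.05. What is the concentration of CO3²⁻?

[CO3²⁻] = 0.140 mmol/kg

α₂ = 1 / (1 + [H⁺]/K2 + [H⁺]²/(K1K2)) = 1 / (1 + 10^+1.06 + 10^-0.96)
   = 1 / (1 + 11.482 + 0.10965) = 1/12.591 = 0.07942
[CO3²⁻] = α₂ × DIC = 0.07942 × 1.76 = 0.140 mmol/kg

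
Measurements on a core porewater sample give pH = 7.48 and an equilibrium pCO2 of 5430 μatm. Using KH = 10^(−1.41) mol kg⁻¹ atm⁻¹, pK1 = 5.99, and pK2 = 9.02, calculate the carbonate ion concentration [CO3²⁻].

[CO2*] = KH · pCO2 = 10^(−1.41) × 5430×10^-6 = 2.113×10^-4 mol/kg
α₀ = 1/(1 + K1/[H⁺] + K1K2/[H⁺]²) = 1/(1 + 10^+1.49 + 10^-0.05) = 0.03049
DIC = [CO2*]/α₀ = 2.113×10^-4 / 0.03049 = 6.928 mmol/kg
[CO3²⁻] = α₂·DIC; α₂ = 0.02718, so [CO3²⁻] = 0.02718 × 6.928 = 0.188 mmol/kg

[CO3²⁻] = 0.188 mmol/kg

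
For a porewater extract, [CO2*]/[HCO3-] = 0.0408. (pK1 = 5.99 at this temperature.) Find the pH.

From K1 = [H⁺][HCO3-]/[CO2*]:  pH = pK1 − log₁₀([CO2*]/[HCO3-])
log₁₀(0.0408) = -1.389
pH = 5.99 − (-1.389) = 7.38

pH = 7.38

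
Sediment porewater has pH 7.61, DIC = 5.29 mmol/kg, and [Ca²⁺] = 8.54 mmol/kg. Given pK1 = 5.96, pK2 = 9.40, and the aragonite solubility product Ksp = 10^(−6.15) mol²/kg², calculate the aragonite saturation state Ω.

Ω = 0.996

α₂ = 1 / (1 + [H⁺]/K2 + [H⁺]²/(K1K2)) = 1 / (1 + 10^+1.79 + 10^+0.14)
   = 1 / (1 + 61.660 + 1.3804) = 1/64.040 = 0.01562
[CO3²⁻] = α₂ × DIC = 0.01562 × 5.29 = 0.08260 mmol/kg
Ksp = 10^(−6.15) = 7.079×10^-7
Ω = [Ca²⁺][CO3²⁻]/Ksp = (8.54×10^-3)(8.260×10^-5) / 7.079×10^-7 = 0.996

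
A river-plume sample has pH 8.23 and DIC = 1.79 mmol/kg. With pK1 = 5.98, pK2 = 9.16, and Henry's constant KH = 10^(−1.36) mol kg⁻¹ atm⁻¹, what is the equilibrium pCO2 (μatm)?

α₀ = 1 / (1 + K1/[H⁺] + K1K2/[H⁺]²) = 1 / (1 + 10^+2.25 + 10^+1.32)
   = 1 / (1 + 177.83 + 20.893) = 1/199.72 = 0.005007
[CO2*] = α₀ × DIC = 0.005007 × 1.79 = 0.008963 mmol/kg = 8.963 μmol/kg
pCO2 = [CO2*]/KH = 8.963×10^-6 / 4.365×10^-2 = 205 μatm

pCO2 = 205 μatm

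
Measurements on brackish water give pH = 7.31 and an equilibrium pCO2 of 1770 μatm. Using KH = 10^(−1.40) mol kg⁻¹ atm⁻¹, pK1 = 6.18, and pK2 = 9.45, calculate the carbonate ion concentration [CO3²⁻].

[CO3²⁻] = 6.89 μmol/kg

[CO2*] = KH · pCO2 = 10^(−1.40) × 1770×10^-6 = 7.046×10^-5 mol/kg
α₀ = 1/(1 + K1/[H⁺] + K1K2/[H⁺]²) = 1/(1 + 10^+1.13 + 10^-1.01) = 0.06855
DIC = [CO2*]/α₀ = 7.046×10^-5 / 0.06855 = 1.028 mmol/kg
[CO3²⁻] = α₂·DIC; α₂ = 0.006699, so [CO3²⁻] = 0.006699 × 1.028 = 0.00689 mmol/kg = 6.89 μmol/kg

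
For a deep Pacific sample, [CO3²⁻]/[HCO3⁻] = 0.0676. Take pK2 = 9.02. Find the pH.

From K2 = [H⁺][CO3²⁻]/[HCO3⁻]:  pH = pK2 + log₁₀([CO3²⁻]/[HCO3⁻])
log₁₀(0.0676) = -1.170
pH = 9.02 + (-1.170) = 7.85

pH = 7.85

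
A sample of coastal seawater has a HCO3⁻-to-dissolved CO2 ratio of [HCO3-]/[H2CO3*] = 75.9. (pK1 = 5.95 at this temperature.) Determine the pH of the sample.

From K1 = [H⁺][HCO3-]/[H2CO3*]:  pH = pK1 + log₁₀([HCO3-]/[H2CO3*])
log₁₀(75.9) = +1.880
pH = 5.95 + (+1.880) = 7.83

pH = 7.83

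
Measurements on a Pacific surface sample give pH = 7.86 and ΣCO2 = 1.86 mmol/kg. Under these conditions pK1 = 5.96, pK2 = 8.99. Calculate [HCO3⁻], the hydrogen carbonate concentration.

[HCO3⁻] = 1.71 mmol/kg

α₁ = 1 / (1 + [H⁺]/K1 + K2/[H⁺]) = 1 / (1 + 10^-1.90 + 10^-1.13)
   = 1 / (1 + 0.012589 + 0.074131) = 1/1.0867 = 0.9202
[HCO3⁻] = α₁ × DIC = 0.9202 × 1.86 = 1.71 mmol/kg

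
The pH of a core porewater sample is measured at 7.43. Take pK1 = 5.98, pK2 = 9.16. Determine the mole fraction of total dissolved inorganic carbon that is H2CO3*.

α₀ = 0.0337

α₀ = 1 / (1 + K1/[H⁺] + K1K2/[H⁺]²) = 1 / (1 + 10^+1.45 + 10^-0.28)
   = 1 / (1 + 28.184 + 0.52481) = 1/29.709 = 0.03366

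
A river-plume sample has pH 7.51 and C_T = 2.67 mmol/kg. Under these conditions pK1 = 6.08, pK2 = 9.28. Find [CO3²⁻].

α₂ = 1 / (1 + [H⁺]/K2 + [H⁺]²/(K1K2)) = 1 / (1 + 10^+1.77 + 10^+0.34)
   = 1 / (1 + 58.884 + 2.1878) = 1/62.072 = 0.01611
[CO3²⁻] = α₂ × DIC = 0.01611 × 2.67 = 0.0430 mmol/kg

[CO3²⁻] = 0.0430 mmol/kg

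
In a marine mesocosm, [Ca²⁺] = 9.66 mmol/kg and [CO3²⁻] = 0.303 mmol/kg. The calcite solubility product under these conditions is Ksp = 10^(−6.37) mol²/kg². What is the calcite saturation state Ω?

Ω = 6.86

Ksp = 10^(−6.37) = 4.266×10^-7
Ω = [Ca²⁺][CO3²⁻]/Ksp = (9.66×10^-3)(0.303×10^-3) / 4.266×10^-7 = 6.86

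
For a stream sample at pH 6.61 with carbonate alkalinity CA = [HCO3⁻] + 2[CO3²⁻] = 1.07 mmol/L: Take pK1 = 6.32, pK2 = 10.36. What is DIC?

CA = [HCO3⁻] + 2[CO3²⁻] = (α₁ + 2α₂)·DIC
At pH 6.61: [H⁺]/K1 = 10^-0.29 = 0.51286, K2/[H⁺] = 10^-3.75 = 0.00017783
α₁ = 1/(1 + 0.51286 + 0.00017783) = 1/1.5130 = 0.6609; α₂ = α₁·K2/[H⁺] = 0.0001175
α₁ + 2α₂ = 0.6612
DIC = CA / (α₁ + 2α₂) = 1.07 / 0.6612 = 1.62 mmol/L

DIC = 1.62 mmol/L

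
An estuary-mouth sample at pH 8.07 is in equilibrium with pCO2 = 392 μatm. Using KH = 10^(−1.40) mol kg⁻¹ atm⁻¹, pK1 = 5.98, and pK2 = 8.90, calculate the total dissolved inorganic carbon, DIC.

DIC = 2.22 mmol/kg

[CO2*] = KH · pCO2 = 10^(−1.40) × 392×10^-6 = 1.561×10^-5 mol/kg
α₀ = 1/(1 + K1/[H⁺] + K1K2/[H⁺]²) = 1/(1 + 10^+2.09 + 10^+1.26) = 0.007031
DIC = [CO2*]/α₀ = 1.561×10^-5 / 0.007031 = 2.22 mmol/kg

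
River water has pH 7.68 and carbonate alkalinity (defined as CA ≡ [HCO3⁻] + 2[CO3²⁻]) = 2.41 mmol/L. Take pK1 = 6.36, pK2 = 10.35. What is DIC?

CA = [HCO3⁻] + 2[CO3²⁻] = (α₁ + 2α₂)·DIC
At pH 7.68: [H⁺]/K1 = 10^-1.32 = 0.047863, K2/[H⁺] = 10^-2.67 = 0.0021380
α₁ = 1/(1 + 0.047863 + 0.0021380) = 1/1.0500 = 0.9524; α₂ = α₁·K2/[H⁺] = 0.002036
α₁ + 2α₂ = 0.9565
DIC = CA / (α₁ + 2α₂) = 2.41 / 0.9565 = 2.52 mmol/L

DIC = 2.52 mmol/L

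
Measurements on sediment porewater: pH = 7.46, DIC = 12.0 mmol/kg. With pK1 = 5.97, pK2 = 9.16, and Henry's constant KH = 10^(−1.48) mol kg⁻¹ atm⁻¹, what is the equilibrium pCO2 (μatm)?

pCO2 = 1.11×10^4 μatm

α₀ = 1 / (1 + K1/[H⁺] + K1K2/[H⁺]²) = 1 / (1 + 10^+1.49 + 10^-0.21)
   = 1 / (1 + 30.903 + 0.61660) = 1/32.520 = 0.03075
[CO2*] = α₀ × DIC = 0.03075 × 12.0 = 0.3690 mmol/kg
pCO2 = [CO2*]/KH = 3.690×10^-4 / 3.311×10^-2 = 1.11×10^4 μatm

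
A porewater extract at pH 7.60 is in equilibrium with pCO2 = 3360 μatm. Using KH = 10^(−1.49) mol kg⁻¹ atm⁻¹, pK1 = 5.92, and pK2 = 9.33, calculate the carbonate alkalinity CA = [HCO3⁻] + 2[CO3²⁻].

[CO2*] = KH · pCO2 = 10^(−1.49) × 3360×10^-6 = 1.087×10^-4 mol/kg
α₀ = 1/(1 + K1/[H⁺] + K1K2/[H⁺]²) = 1/(1 + 10^+1.68 + 10^-0.05) = 0.02010
DIC = [CO2*]/α₀ = 1.087×10^-4 / 0.02010 = 5.410 mmol/kg
CA = (α₁ + 2α₂)·DIC = (0.9620 + 2×0.01791) × 5.410 = 5.40 mmol/kg

CA = 5.40 mmol/kg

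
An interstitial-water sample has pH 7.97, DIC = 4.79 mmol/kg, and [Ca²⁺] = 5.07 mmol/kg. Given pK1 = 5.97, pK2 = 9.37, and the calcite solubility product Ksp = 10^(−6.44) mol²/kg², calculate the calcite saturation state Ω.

Ω = 2.54

α₂ = 1 / (1 + [H⁺]/K2 + [H⁺]²/(K1K2)) = 1 / (1 + 10^+1.40 + 10^-0.60)
   = 1 / (1 + 25.119 + 0.25119) = 1/26.370 = 0.03792
[CO3²⁻] = α₂ × DIC = 0.03792 × 4.79 = 0.1816 mmol/kg
Ksp = 10^(−6.44) = 3.631×10^-7
Ω = [Ca²⁺][CO3²⁻]/Ksp = (5.07×10^-3)(1.816×10^-4) / 3.631×10^-7 = 2.54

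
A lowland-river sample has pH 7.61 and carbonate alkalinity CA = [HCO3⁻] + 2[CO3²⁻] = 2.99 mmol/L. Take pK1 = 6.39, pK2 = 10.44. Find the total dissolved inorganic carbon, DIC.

CA = [HCO3⁻] + 2[CO3²⁻] = (α₁ + 2α₂)·DIC
At pH 7.61: [H⁺]/K1 = 10^-1.22 = 0.060256, K2/[H⁺] = 10^-2.83 = 0.0014791
α₁ = 1/(1 + 0.060256 + 0.0014791) = 1/1.0617 = 0.9419; α₂ = α₁·K2/[H⁺] = 0.001393
α₁ + 2α₂ = 0.9446
DIC = CA / (α₁ + 2α₂) = 2.99 / 0.9446 = 3.17 mmol/L

DIC = 3.17 mmol/L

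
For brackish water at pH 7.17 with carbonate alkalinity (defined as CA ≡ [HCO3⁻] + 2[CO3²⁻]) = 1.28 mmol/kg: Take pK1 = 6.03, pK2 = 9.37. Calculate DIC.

CA = [HCO3⁻] + 2[CO3²⁻] = (α₁ + 2α₂)·DIC
At pH 7.17: [H⁺]/K1 = 10^-1.14 = 0.072444, K2/[H⁺] = 10^-2.20 = 0.0063096
α₁ = 1/(1 + 0.072444 + 0.0063096) = 1/1.0788 = 0.9270; α₂ = α₁·K2/[H⁺] = 0.005849
α₁ + 2α₂ = 0.9387
DIC = CA / (α₁ + 2α₂) = 1.28 / 0.9387 = 1.36 mmol/kg

DIC = 1.36 mmol/kg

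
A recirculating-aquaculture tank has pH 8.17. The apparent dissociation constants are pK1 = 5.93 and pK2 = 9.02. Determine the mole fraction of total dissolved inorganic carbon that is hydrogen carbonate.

α₁ = 0.872

α₁ = 1 / (1 + [H⁺]/K1 + K2/[H⁺]) = 1 / (1 + 10^-2.24 + 10^-0.85)
   = 1 / (1 + 0.0057544 + 0.14125) = 1/1.1470 = 0.8718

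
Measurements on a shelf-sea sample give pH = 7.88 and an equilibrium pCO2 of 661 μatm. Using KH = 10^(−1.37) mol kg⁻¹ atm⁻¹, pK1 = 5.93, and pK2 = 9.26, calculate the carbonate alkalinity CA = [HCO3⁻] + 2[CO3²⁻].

[CO2*] = KH · pCO2 = 10^(−1.37) × 661×10^-6 = 2.820×10^-5 mol/kg
α₀ = 1/(1 + K1/[H⁺] + K1K2/[H⁺]²) = 1/(1 + 10^+1.95 + 10^+0.57) = 0.01066
DIC = [CO2*]/α₀ = 2.820×10^-5 / 0.01066 = 2.646 mmol/kg
CA = (α₁ + 2α₂)·DIC = (0.9498 + 2×0.03959) × 2.646 = 2.72 mmol/kg

CA = 2.72 mmol/kg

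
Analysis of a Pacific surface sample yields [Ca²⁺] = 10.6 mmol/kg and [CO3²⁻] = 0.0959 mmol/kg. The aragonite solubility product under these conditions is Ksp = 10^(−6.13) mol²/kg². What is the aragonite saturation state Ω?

Ω = 1.37

Ksp = 10^(−6.13) = 7.413×10^-7
Ω = [Ca²⁺][CO3²⁻]/Ksp = (10.6×10^-3)(0.0959×10^-3) / 7.413×10^-7 = 1.37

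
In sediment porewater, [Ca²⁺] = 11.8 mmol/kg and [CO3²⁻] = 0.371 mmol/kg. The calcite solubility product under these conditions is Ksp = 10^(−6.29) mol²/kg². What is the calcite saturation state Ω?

Ksp = 10^(−6.29) = 5.129×10^-7
Ω = [Ca²⁺][CO3²⁻]/Ksp = (11.8×10^-3)(0.371×10^-3) / 5.129×10^-7 = 8.54

Ω = 8.54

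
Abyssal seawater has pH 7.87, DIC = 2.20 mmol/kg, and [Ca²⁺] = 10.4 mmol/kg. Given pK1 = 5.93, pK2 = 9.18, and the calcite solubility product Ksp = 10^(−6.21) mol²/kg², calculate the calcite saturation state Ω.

α₂ = 1 / (1 + [H⁺]/K2 + [H⁺]²/(K1K2)) = 1 / (1 + 10^+1.31 + 10^-0.63)
   = 1 / (1 + 20.417 + 0.23442) = 1/21.652 = 0.04619
[CO3²⁻] = α₂ × DIC = 0.04619 × 2.20 = 0.1016 mmol/kg
Ksp = 10^(−6.21) = 6.166×10^-7
Ω = [Ca²⁺][CO3²⁻]/Ksp = (10.4×10^-3)(1.016×10^-4) / 6.166×10^-7 = 1.71

Ω = 1.71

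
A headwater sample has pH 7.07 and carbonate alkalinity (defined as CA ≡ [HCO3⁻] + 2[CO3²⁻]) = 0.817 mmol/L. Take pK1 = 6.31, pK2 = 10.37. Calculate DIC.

DIC = 0.958 mmol/L

CA = [HCO3⁻] + 2[CO3²⁻] = (α₁ + 2α₂)·DIC
At pH 7.07: [H⁺]/K1 = 10^-0.76 = 0.17378, K2/[H⁺] = 10^-3.30 = 0.00050119
α₁ = 1/(1 + 0.17378 + 0.00050119) = 1/1.1743 = 0.8516; α₂ = α₁·K2/[H⁺] = 0.0004268
α₁ + 2α₂ = 0.8524
DIC = CA / (α₁ + 2α₂) = 0.817 / 0.8524 = 0.958 mmol/L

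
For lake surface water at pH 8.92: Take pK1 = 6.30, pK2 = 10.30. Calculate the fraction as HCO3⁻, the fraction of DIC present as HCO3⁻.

α₁ = 1 / (1 + [H⁺]/K1 + K2/[H⁺]) = 1 / (1 + 10^-2.62 + 10^-1.38)
   = 1 / (1 + 0.0023988 + 0.041687) = 1/1.0441 = 0.9578

α₁ = 0.958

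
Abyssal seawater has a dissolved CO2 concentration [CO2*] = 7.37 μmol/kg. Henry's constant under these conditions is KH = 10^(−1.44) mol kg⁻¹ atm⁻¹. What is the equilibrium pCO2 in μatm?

pCO2 = 203 μatm

KH = 10^(−1.44) = 3.631×10^-2 mol kg⁻¹ atm⁻¹
pCO2 = [CO2*]/KH = 7.37×10^-6 / 3.631×10^-2 = 2.03×10^-4 atm = 203 μatm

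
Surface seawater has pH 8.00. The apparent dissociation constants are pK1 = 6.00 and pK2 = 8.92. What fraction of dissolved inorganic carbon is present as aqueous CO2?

α₀ = 1 / (1 + K1/[H⁺] + K1K2/[H⁺]²) = 1 / (1 + 10^+2.00 + 10^+1.08)
   = 1 / (1 + 100.00 + 12.023) = 1/113.02 = 0.008848

α₀ = 0.00885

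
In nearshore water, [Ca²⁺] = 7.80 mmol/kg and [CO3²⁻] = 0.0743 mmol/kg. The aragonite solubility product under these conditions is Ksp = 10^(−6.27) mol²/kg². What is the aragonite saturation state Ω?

Ω = 1.08

Ksp = 10^(−6.27) = 5.370×10^-7
Ω = [Ca²⁺][CO3²⁻]/Ksp = (7.80×10^-3)(0.0743×10^-3) / 5.370×10^-7 = 1.08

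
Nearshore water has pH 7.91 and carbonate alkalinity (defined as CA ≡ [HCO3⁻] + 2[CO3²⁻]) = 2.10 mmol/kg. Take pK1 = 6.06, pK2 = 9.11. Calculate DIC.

DIC = 2.01 mmol/kg

CA = [HCO3⁻] + 2[CO3²⁻] = (α₁ + 2α₂)·DIC
At pH 7.91: [H⁺]/K1 = 10^-1.85 = 0.014125, K2/[H⁺] = 10^-1.20 = 0.063096
α₁ = 1/(1 + 0.014125 + 0.063096) = 1/1.0772 = 0.9283; α₂ = α₁·K2/[H⁺] = 0.05857
α₁ + 2α₂ = 1.0455
DIC = CA / (α₁ + 2α₂) = 2.10 / 1.0455 = 2.01 mmol/kg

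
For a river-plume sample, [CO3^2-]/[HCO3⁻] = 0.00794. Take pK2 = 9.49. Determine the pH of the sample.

From K2 = [H⁺][CO3^2-]/[HCO3⁻]:  pH = pK2 + log₁₀([CO3^2-]/[HCO3⁻])
log₁₀(0.00794) = -2.100
pH = 9.49 + (-2.100) = 7.39

pH = 7.39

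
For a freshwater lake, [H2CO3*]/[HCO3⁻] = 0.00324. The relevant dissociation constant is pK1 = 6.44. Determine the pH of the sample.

pH = 8.93

From K1 = [H⁺][HCO3⁻]/[H2CO3*]:  pH = pK1 − log₁₀([H2CO3*]/[HCO3⁻])
log₁₀(0.00324) = -2.489
pH = 6.44 − (-2.489) = 8.93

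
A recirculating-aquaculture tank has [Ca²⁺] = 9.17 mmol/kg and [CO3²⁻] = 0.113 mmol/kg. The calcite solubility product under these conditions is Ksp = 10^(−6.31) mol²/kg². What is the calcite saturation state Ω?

Ksp = 10^(−6.31) = 4.898×10^-7
Ω = [Ca²⁺][CO3²⁻]/Ksp = (9.17×10^-3)(0.113×10^-3) / 4.898×10^-7 = 2.12

Ω = 2.12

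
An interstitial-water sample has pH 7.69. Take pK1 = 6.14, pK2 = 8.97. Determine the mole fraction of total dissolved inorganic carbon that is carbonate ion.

α₂ = 1 / (1 + [H⁺]/K2 + [H⁺]²/(K1K2)) = 1 / (1 + 10^+1.28 + 10^-0.27)
   = 1 / (1 + 19.055 + 0.53703) = 1/20.592 = 0.04856

α₂ = 0.0486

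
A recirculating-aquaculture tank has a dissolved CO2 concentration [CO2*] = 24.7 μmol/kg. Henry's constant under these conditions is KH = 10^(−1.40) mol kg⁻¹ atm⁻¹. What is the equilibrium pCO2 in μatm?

KH = 10^(−1.40) = 3.981×10^-2 mol kg⁻¹ atm⁻¹
pCO2 = [CO2*]/KH = 24.7×10^-6 / 3.981×10^-2 = 6.20×10^-4 atm = 620 μatm

pCO2 = 620 μatm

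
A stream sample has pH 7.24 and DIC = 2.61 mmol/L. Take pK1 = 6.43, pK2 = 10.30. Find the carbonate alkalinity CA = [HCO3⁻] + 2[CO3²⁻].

CA = [HCO3⁻] + 2[CO3²⁻] = (α₁ + 2α₂)·DIC
At pH 7.24: [H⁺]/K1 = 10^-0.81 = 0.15488, K2/[H⁺] = 10^-3.06 = 0.00087096
α₁ = 1/(1 + 0.15488 + 0.00087096) = 1/1.1558 = 0.8652; α₂ = α₁·K2/[H⁺] = 0.0007536
α₁ + 2α₂ = 0.8667
CA = 0.8667 × 2.61 = 2.26 mmol/L

CA = 2.26 mmol/L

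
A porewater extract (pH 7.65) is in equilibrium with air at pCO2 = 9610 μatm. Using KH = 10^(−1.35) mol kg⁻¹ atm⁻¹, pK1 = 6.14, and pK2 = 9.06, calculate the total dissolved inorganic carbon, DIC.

DIC = 14.9 mmol/kg

[CO2*] = KH · pCO2 = 10^(−1.35) × 9610×10^-6 = 4.293×10^-4 mol/kg
α₀ = 1/(1 + K1/[H⁺] + K1K2/[H⁺]²) = 1/(1 + 10^+1.51 + 10^+0.10) = 0.02889
DIC = [CO2*]/α₀ = 4.293×10^-4 / 0.02889 = 14.9 mmol/kg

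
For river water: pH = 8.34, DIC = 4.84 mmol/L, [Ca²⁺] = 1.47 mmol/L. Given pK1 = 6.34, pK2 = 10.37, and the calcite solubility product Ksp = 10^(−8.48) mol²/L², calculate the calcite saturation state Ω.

α₂ = 1 / (1 + [H⁺]/K2 + [H⁺]²/(K1K2)) = 1 / (1 + 10^+2.03 + 10^+0.03)
   = 1 / (1 + 107.15 + 1.0715) = 1/109.22 = 0.009156
[CO3²⁻] = α₂ × DIC = 0.009156 × 4.84 = 0.04431 mmol/L
Ksp = 10^(−8.48) = 3.311×10^-9
Ω = [Ca²⁺][CO3²⁻]/Ksp = (1.47×10^-3)(4.431×10^-5) / 3.311×10^-9 = 19.7

Ω = 19.7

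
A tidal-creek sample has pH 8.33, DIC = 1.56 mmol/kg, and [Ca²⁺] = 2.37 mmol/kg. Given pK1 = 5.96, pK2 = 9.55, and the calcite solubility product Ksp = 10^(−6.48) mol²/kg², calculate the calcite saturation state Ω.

Ω = 0.632

α₂ = 1 / (1 + [H⁺]/K2 + [H⁺]²/(K1K2)) = 1 / (1 + 10^+1.22 + 10^-1.15)
   = 1 / (1 + 16.596 + 0.070795) = 1/17.667 = 0.05660
[CO3²⁻] = α₂ × DIC = 0.05660 × 1.56 = 0.08830 mmol/kg
Ksp = 10^(−6.48) = 3.311×10^-7
Ω = [Ca²⁺][CO3²⁻]/Ksp = (2.37×10^-3)(8.830×10^-5) / 3.311×10^-7 = 0.632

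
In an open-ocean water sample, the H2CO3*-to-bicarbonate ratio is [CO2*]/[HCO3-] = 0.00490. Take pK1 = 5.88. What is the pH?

pH = 8.19

From K1 = [H⁺][HCO3-]/[CO2*]:  pH = pK1 − log₁₀([CO2*]/[HCO3-])
log₁₀(0.00490) = -2.310
pH = 5.88 − (-2.310) = 8.19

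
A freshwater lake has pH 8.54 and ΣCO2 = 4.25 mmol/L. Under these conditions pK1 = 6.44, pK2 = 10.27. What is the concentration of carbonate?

α₂ = 1 / (1 + [H⁺]/K2 + [H⁺]²/(K1K2)) = 1 / (1 + 10^+1.73 + 10^-0.37)
   = 1 / (1 + 53.703 + 0.42658) = 1/55.130 = 0.01814
[CO3²⁻] = α₂ × DIC = 0.01814 × 4.25 = 0.0771 mmol/L

[CO3²⁻] = 0.0771 mmol/L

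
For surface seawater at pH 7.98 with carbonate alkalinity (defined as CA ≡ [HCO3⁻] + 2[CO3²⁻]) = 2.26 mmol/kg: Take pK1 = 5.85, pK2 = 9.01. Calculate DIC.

CA = [HCO3⁻] + 2[CO3²⁻] = (α₁ + 2α₂)·DIC
At pH 7.98: [H⁺]/K1 = 10^-2.13 = 0.0074131, K2/[H⁺] = 10^-1.03 = 0.093325
α₁ = 1/(1 + 0.0074131 + 0.093325) = 1/1.1007 = 0.9085; α₂ = α₁·K2/[H⁺] = 0.08478
α₁ + 2α₂ = 1.0780
DIC = CA / (α₁ + 2α₂) = 2.26 / 1.0780 = 2.10 mmol/kg

DIC = 2.10 mmol/kg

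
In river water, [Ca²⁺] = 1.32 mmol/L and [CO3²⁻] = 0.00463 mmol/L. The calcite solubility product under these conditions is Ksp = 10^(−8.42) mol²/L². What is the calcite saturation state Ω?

Ω = 1.61

Ksp = 10^(−8.42) = 3.802×10^-9
Ω = [Ca²⁺][CO3²⁻]/Ksp = (1.32×10^-3)(0.00463×10^-3) / 3.802×10^-9 = 1.61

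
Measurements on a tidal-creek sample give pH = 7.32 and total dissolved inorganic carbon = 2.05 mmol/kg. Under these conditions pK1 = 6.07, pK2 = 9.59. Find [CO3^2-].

α₂ = 1 / (1 + [H⁺]/K2 + [H⁺]²/(K1K2)) = 1 / (1 + 10^+2.27 + 10^+1.02)
   = 1 / (1 + 186.21 + 10.471) = 1/197.68 = 0.005059
[CO3²⁻] = α₂ × DIC = 0.005059 × 2.05 = 0.0104 mmol/kg = 10.4 μmol/kg

[CO3²⁻] = 10.4 μmol/kg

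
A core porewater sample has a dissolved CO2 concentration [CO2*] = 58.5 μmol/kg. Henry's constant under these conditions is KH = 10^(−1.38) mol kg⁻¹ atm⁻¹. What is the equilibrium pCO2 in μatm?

pCO2 = 1400 μatm

KH = 10^(−1.38) = 4.169×10^-2 mol kg⁻¹ atm⁻¹
pCO2 = [CO2*]/KH = 58.5×10^-6 / 4.169×10^-2 = 1.40×10^-3 atm = 1400 μatm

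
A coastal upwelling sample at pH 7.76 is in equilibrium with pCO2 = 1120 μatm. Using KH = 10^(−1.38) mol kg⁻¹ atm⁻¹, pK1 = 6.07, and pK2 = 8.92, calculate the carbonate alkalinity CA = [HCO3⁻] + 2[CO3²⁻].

[CO2*] = KH · pCO2 = 10^(−1.38) × 1120×10^-6 = 4.669×10^-5 mol/kg
α₀ = 1/(1 + K1/[H⁺] + K1K2/[H⁺]²) = 1/(1 + 10^+1.69 + 10^+0.53) = 0.01874
DIC = [CO2*]/α₀ = 4.669×10^-5 / 0.01874 = 2.492 mmol/kg
CA = (α₁ + 2α₂)·DIC = (0.9178 + 2×0.06349) × 2.492 = 2.60 mmol/kg

CA = 2.60 mmol/kg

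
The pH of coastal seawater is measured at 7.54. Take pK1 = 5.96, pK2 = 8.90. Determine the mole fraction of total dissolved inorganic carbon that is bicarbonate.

α₁ = 0.935

α₁ = 1 / (1 + [H⁺]/K1 + K2/[H⁺]) = 1 / (1 + 10^-1.58 + 10^-1.36)
   = 1 / (1 + 0.026303 + 0.043652) = 1/1.0700 = 0.9346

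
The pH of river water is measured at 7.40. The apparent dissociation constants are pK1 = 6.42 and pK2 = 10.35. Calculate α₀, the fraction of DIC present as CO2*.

α₀ = 0.0947

α₀ = 1 / (1 + K1/[H⁺] + K1K2/[H⁺]²) = 1 / (1 + 10^+0.98 + 10^-1.97)
   = 1 / (1 + 9.5499 + 0.010715) = 1/10.561 = 0.09469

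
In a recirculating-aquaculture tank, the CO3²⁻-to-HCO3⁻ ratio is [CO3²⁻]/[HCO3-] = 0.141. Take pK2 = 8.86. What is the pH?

pH = 8.01

From K2 = [H⁺][CO3²⁻]/[HCO3-]:  pH = pK2 + log₁₀([CO3²⁻]/[HCO3-])
log₁₀(0.141) = -0.851
pH = 8.86 + (-0.851) = 8.01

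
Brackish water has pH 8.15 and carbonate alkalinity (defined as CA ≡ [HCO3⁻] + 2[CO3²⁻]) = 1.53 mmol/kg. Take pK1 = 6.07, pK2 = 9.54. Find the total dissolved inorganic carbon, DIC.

DIC = 1.48 mmol/kg

CA = [HCO3⁻] + 2[CO3²⁻] = (α₁ + 2α₂)·DIC
At pH 8.15: [H⁺]/K1 = 10^-2.08 = 0.0083176, K2/[H⁺] = 10^-1.39 = 0.040738
α₁ = 1/(1 + 0.0083176 + 0.040738) = 1/1.0491 = 0.9532; α₂ = α₁·K2/[H⁺] = 0.03883
α₁ + 2α₂ = 1.0309
DIC = CA / (α₁ + 2α₂) = 1.53 / 1.0309 = 1.48 mmol/kg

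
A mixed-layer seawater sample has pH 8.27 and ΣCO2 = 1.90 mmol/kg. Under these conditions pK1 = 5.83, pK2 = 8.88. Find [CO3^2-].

[CO3²⁻] = 0.373 mmol/kg

α₂ = 1 / (1 + [H⁺]/K2 + [H⁺]²/(K1K2)) = 1 / (1 + 10^+0.61 + 10^-1.83)
   = 1 / (1 + 4.0738 + 0.014791) = 1/5.0886 = 0.1965
[CO3²⁻] = α₂ × DIC = 0.1965 × 1.90 = 0.373 mmol/kg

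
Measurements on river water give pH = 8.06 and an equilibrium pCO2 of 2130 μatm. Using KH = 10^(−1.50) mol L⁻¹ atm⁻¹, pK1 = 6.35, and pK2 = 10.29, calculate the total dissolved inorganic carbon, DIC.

[CO2*] = KH · pCO2 = 10^(−1.50) × 2130×10^-6 = 6.736×10^-5 mol/L
α₀ = 1/(1 + K1/[H⁺] + K1K2/[H⁺]²) = 1/(1 + 10^+1.71 + 10^-0.52) = 0.01902
DIC = [CO2*]/α₀ = 6.736×10^-5 / 0.01902 = 3.54 mmol/L

DIC = 3.54 mmol/L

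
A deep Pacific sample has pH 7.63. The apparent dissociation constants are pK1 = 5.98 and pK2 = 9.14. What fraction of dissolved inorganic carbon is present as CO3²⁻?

α₂ = 1 / (1 + [H⁺]/K2 + [H⁺]²/(K1K2)) = 1 / (1 + 10^+1.51 + 10^-0.14)
   = 1 / (1 + 32.359 + 0.72444) = 1/34.084 = 0.02934

α₂ = 0.0293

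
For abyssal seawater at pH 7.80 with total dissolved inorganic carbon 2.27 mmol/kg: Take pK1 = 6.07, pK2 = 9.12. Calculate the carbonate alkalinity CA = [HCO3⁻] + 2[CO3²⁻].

CA = 2.33 mmol/kg

CA = [HCO3⁻] + 2[CO3²⁻] = (α₁ + 2α₂)·DIC
At pH 7.80: [H⁺]/K1 = 10^-1.73 = 0.018621, K2/[H⁺] = 10^-1.32 = 0.047863
α₁ = 1/(1 + 0.018621 + 0.047863) = 1/1.0665 = 0.9377; α₂ = α₁·K2/[H⁺] = 0.04488
α₁ + 2α₂ = 1.0274
CA = 1.0274 × 2.27 = 2.33 mmol/kg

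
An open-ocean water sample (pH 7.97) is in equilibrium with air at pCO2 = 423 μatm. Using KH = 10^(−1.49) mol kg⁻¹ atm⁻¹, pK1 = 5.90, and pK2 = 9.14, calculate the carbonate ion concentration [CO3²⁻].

[CO2*] = KH · pCO2 = 10^(−1.49) × 423×10^-6 = 1.369×10^-5 mol/kg
α₀ = 1/(1 + K1/[H⁺] + K1K2/[H⁺]²) = 1/(1 + 10^+2.07 + 10^+0.90) = 0.007909
DIC = [CO2*]/α₀ = 1.369×10^-5 / 0.007909 = 1.731 mmol/kg
[CO3²⁻] = α₂·DIC; α₂ = 0.06283, so [CO3²⁻] = 0.06283 × 1.731 = 0.109 mmol/kg

[CO3²⁻] = 0.109 mmol/kg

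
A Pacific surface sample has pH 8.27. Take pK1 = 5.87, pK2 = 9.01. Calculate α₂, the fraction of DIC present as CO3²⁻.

α₂ = 1 / (1 + [H⁺]/K2 + [H⁺]²/(K1K2)) = 1 / (1 + 10^+0.74 + 10^-1.66)
   = 1 / (1 + 5.4954 + 0.021878) = 1/6.5173 = 0.1534

α₂ = 0.153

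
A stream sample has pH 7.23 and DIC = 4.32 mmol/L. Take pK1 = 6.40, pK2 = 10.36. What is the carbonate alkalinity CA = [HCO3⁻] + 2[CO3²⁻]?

CA = 3.77 mmol/L

CA = [HCO3⁻] + 2[CO3²⁻] = (α₁ + 2α₂)·DIC
At pH 7.23: [H⁺]/K1 = 10^-0.83 = 0.14791, K2/[H⁺] = 10^-3.13 = 0.00074131
α₁ = 1/(1 + 0.14791 + 0.00074131) = 1/1.1487 = 0.8706; α₂ = α₁·K2/[H⁺] = 0.0006454
α₁ + 2α₂ = 0.8719
CA = 0.8719 × 4.32 = 3.77 mmol/L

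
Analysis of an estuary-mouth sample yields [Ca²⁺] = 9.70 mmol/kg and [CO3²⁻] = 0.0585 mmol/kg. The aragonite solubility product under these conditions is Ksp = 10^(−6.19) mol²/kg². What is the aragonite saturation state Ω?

Ksp = 10^(−6.19) = 6.457×10^-7
Ω = [Ca²⁺][CO3²⁻]/Ksp = (9.70×10^-3)(0.0585×10^-3) / 6.457×10^-7 = 0.879

Ω = 0.879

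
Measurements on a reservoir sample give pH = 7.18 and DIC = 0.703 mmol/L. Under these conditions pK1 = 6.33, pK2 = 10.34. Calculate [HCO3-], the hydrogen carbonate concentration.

[HCO3⁻] = 0.616 mmol/L

α₁ = 1 / (1 + [H⁺]/K1 + K2/[H⁺]) = 1 / (1 + 10^-0.85 + 10^-3.16)
   = 1 / (1 + 0.14125 + 0.00069183) = 1/1.1419 = 0.8757
[HCO3⁻] = α₁ × DIC = 0.8757 × 0.703 = 0.616 mmol/L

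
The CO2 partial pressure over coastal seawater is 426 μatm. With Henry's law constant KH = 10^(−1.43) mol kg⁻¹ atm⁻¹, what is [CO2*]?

[CO2*] = 15.8 μmol/kg

KH = 10^(−1.43) = 3.715×10^-2 mol kg⁻¹ atm⁻¹
[CO2*] = KH · pCO2 = 3.715×10^-2 × 426×10^-6 atm = 1.58×10^-5 mol/kg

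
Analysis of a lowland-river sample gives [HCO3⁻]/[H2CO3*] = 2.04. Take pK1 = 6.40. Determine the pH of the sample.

From K1 = [H⁺][HCO3⁻]/[H2CO3*]:  pH = pK1 + log₁₀([HCO3⁻]/[H2CO3*])
log₁₀(2.04) = +0.310
pH = 6.40 + (+0.310) = 6.71

pH = 6.71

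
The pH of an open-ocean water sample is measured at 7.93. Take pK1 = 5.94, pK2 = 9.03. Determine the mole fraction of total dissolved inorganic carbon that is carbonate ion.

α₂ = 0.0729

α₂ = 1 / (1 + [H⁺]/K2 + [H⁺]²/(K1K2)) = 1 / (1 + 10^+1.10 + 10^-0.89)
   = 1 / (1 + 12.589 + 0.12882) = 1/13.718 = 0.07290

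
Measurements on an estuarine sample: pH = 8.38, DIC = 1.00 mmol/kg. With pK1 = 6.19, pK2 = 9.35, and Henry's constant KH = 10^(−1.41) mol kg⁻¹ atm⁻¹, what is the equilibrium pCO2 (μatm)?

α₀ = 1 / (1 + K1/[H⁺] + K1K2/[H⁺]²) = 1 / (1 + 10^+2.19 + 10^+1.22)
   = 1 / (1 + 154.88 + 16.596) = 1/172.48 = 0.005798
[CO2*] = α₀ × DIC = 0.005798 × 1.00 = 0.005798 mmol/kg = 5.798 μmol/kg
pCO2 = [CO2*]/KH = 5.798×10^-6 / 3.890×10^-2 = 149 μatm

pCO2 = 149 μatm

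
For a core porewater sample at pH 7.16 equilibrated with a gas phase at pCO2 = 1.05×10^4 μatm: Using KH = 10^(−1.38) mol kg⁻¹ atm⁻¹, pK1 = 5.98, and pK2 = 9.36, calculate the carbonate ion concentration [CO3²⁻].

[CO2*] = KH · pCO2 = 10^(−1.38) × 1.05×10^4×10^-6 = 4.377×10^-4 mol/kg
α₀ = 1/(1 + K1/[H⁺] + K1K2/[H⁺]²) = 1/(1 + 10^+1.18 + 10^-1.02) = 0.06161
DIC = [CO2*]/α₀ = 4.377×10^-4 / 0.06161 = 7.105 mmol/kg
[CO3²⁻] = α₂·DIC; α₂ = 0.005884, so [CO3²⁻] = 0.005884 × 7.105 = 0.0418 mmol/kg

[CO3²⁻] = 0.0418 mmol/kg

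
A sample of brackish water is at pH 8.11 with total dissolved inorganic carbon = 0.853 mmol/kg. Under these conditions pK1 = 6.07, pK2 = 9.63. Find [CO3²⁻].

α₂ = 1 / (1 + [H⁺]/K2 + [H⁺]²/(K1K2)) = 1 / (1 + 10^+1.52 + 10^-0.52)
   = 1 / (1 + 33.113 + 0.30200) = 1/34.415 = 0.02906
[CO3²⁻] = α₂ × DIC = 0.02906 × 0.853 = 0.0248 mmol/kg

[CO3²⁻] = 0.0248 mmol/kg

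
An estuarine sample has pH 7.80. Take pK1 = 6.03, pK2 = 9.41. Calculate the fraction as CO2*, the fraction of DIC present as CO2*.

α₀ = 1 / (1 + K1/[H⁺] + K1K2/[H⁺]²) = 1 / (1 + 10^+1.77 + 10^+0.16)
   = 1 / (1 + 58.884 + 1.4454) = 1/61.330 = 0.01631

α₀ = 0.0163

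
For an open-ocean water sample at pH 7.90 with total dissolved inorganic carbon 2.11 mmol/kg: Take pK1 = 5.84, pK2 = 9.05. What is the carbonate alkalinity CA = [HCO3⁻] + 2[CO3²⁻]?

CA = 2.23 mmol/kg

CA = [HCO3⁻] + 2[CO3²⁻] = (α₁ + 2α₂)·DIC
At pH 7.90: [H⁺]/K1 = 10^-2.06 = 0.0087096, K2/[H⁺] = 10^-1.15 = 0.070795
α₁ = 1/(1 + 0.0087096 + 0.070795) = 1/1.0795 = 0.9264; α₂ = α₁·K2/[H⁺] = 0.06558
α₁ + 2α₂ = 1.0575
CA = 1.0575 × 2.11 = 2.23 mmol/kg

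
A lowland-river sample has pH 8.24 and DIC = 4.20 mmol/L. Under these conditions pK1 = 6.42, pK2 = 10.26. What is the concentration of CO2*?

α₀ = 1 / (1 + K1/[H⁺] + K1K2/[H⁺]²) = 1 / (1 + 10^+1.82 + 10^-0.20)
   = 1 / (1 + 66.069 + 0.63096) = 1/67.700 = 0.01477
[CO2*] = α₀ × DIC = 0.01477 × 4.20 = 0.0620 mmol/L

[CO2*] = 0.0620 mmol/L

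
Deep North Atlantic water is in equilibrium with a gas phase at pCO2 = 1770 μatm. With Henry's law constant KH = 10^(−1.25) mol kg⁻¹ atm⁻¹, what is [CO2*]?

[CO2*] = 99.5 μmol/kg

KH = 10^(−1.25) = 5.623×10^-2 mol kg⁻¹ atm⁻¹
[CO2*] = KH · pCO2 = 5.623×10^-2 × 1770×10^-6 atm = 9.95×10^-5 mol/kg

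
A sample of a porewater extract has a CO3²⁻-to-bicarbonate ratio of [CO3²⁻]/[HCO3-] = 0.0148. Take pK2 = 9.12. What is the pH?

From K2 = [H⁺][CO3²⁻]/[HCO3-]:  pH = pK2 + log₁₀([CO3²⁻]/[HCO3-])
log₁₀(0.0148) = -1.830
pH = 9.12 + (-1.830) = 7.29

pH = 7.29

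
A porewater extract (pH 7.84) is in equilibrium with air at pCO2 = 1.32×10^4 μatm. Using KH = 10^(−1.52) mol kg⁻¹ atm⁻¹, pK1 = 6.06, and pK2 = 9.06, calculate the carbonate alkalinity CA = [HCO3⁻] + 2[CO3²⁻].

[CO2*] = KH · pCO2 = 10^(−1.52) × 1.32×10^4×10^-6 = 3.986×10^-4 mol/kg
α₀ = 1/(1 + K1/[H⁺] + K1K2/[H⁺]²) = 1/(1 + 10^+1.78 + 10^+0.56) = 0.01541
DIC = [CO2*]/α₀ = 3.986×10^-4 / 0.01541 = 25.87 mmol/kg
CA = (α₁ + 2α₂)·DIC = (0.9286 + 2×0.05596) × 25.87 = 26.9 mmol/kg

CA = 26.9 mmol/kg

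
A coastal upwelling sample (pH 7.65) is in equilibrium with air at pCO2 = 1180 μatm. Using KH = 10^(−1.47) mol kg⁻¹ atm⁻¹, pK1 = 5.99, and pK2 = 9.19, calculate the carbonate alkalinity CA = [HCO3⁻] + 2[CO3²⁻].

[CO2*] = KH · pCO2 = 10^(−1.47) × 1180×10^-6 = 3.998×10^-5 mol/kg
α₀ = 1/(1 + K1/[H⁺] + K1K2/[H⁺]²) = 1/(1 + 10^+1.66 + 10^+0.12) = 0.02082
DIC = [CO2*]/α₀ = 3.998×10^-5 / 0.02082 = 1.920 mmol/kg
CA = (α₁ + 2α₂)·DIC = (0.9517 + 2×0.02745) × 1.920 = 1.93 mmol/kg

CA = 1.93 mmol/kg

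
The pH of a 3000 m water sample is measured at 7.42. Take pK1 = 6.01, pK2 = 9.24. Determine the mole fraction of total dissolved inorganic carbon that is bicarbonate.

α₁ = 0.949

α₁ = 1 / (1 + [H⁺]/K1 + K2/[H⁺]) = 1 / (1 + 10^-1.41 + 10^-1.82)
   = 1 / (1 + 0.038905 + 0.015136) = 1/1.0540 = 0.9487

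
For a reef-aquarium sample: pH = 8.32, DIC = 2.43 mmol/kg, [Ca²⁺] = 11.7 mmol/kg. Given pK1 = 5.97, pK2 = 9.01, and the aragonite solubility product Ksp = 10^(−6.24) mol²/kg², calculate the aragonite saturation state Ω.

α₂ = 1 / (1 + [H⁺]/K2 + [H⁺]²/(K1K2)) = 1 / (1 + 10^+0.69 + 10^-1.66)
   = 1 / (1 + 4.8978 + 0.021878) = 1/5.9197 = 0.1689
[CO3²⁻] = α₂ × DIC = 0.1689 × 2.43 = 0.4105 mmol/kg
Ksp = 10^(−6.24) = 5.754×10^-7
Ω = [Ca²⁺][CO3²⁻]/Ksp = (11.7×10^-3)(4.105×10^-4) / 5.754×10^-7 = 8.35

Ω = 8.35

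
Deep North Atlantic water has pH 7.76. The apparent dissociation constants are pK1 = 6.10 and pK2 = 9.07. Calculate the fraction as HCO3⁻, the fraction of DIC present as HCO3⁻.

α₁ = 0.934

α₁ = 1 / (1 + [H⁺]/K1 + K2/[H⁺]) = 1 / (1 + 10^-1.66 + 10^-1.31)
   = 1 / (1 + 0.021878 + 0.048978) = 1/1.0709 = 0.9338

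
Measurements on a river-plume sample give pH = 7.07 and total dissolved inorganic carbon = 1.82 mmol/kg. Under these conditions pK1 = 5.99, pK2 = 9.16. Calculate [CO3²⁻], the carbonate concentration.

α₂ = 1 / (1 + [H⁺]/K2 + [H⁺]²/(K1K2)) = 1 / (1 + 10^+2.09 + 10^+1.01)
   = 1 / (1 + 123.03 + 10.233) = 1/134.26 = 0.007448
[CO3²⁻] = α₂ × DIC = 0.007448 × 1.82 = 0.0136 mmol/kg = 13.6 μmol/kg

[CO3²⁻] = 13.6 μmol/kg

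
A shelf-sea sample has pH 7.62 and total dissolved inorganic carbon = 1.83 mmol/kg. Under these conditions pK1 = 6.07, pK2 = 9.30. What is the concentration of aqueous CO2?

[CO2*] = 0.0492 mmol/kg

α₀ = 1 / (1 + K1/[H⁺] + K1K2/[H⁺]²) = 1 / (1 + 10^+1.55 + 10^-0.13)
   = 1 / (1 + 35.481 + 0.74131) = 1/37.223 = 0.02687
[CO2*] = α₀ × DIC = 0.02687 × 1.83 = 0.0492 mmol/kg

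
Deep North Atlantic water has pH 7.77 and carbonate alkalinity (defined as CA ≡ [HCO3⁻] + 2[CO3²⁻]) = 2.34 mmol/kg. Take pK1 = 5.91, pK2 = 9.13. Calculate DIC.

DIC = 2.28 mmol/kg

CA = [HCO3⁻] + 2[CO3²⁻] = (α₁ + 2α₂)·DIC
At pH 7.77: [H⁺]/K1 = 10^-1.86 = 0.013804, K2/[H⁺] = 10^-1.36 = 0.043652
α₁ = 1/(1 + 0.013804 + 0.043652) = 1/1.0575 = 0.9457; α₂ = α₁·K2/[H⁺] = 0.04128
α₁ + 2α₂ = 1.0282
DIC = CA / (α₁ + 2α₂) = 2.34 / 1.0282 = 2.28 mmol/kg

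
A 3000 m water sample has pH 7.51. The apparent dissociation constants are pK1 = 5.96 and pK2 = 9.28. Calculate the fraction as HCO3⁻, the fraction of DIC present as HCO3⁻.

α₁ = 1 / (1 + [H⁺]/K1 + K2/[H⁺]) = 1 / (1 + 10^-1.55 + 10^-1.77)
   = 1 / (1 + 0.028184 + 0.016982) = 1/1.0452 = 0.9568

α₁ = 0.957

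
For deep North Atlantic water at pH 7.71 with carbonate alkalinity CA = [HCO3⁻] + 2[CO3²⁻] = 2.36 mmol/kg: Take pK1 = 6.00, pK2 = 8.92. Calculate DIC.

DIC = 2.27 mmol/kg

CA = [HCO3⁻] + 2[CO3²⁻] = (α₁ + 2α₂)·DIC
At pH 7.71: [H⁺]/K1 = 10^-1.71 = 0.019498, K2/[H⁺] = 10^-1.21 = 0.061660
α₁ = 1/(1 + 0.019498 + 0.061660) = 1/1.0812 = 0.9249; α₂ = α₁·K2/[H⁺] = 0.05703
α₁ + 2α₂ = 1.0390
DIC = CA / (α₁ + 2α₂) = 2.36 / 1.0390 = 2.27 mmol/kg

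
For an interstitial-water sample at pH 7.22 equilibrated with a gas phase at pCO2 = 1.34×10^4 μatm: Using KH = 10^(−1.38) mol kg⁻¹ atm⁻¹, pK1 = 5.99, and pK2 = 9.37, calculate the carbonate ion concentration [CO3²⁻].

[CO3²⁻] = 0.0672 mmol/kg

[CO2*] = KH · pCO2 = 10^(−1.38) × 1.34×10^4×10^-6 = 5.586×10^-4 mol/kg
α₀ = 1/(1 + K1/[H⁺] + K1K2/[H⁺]²) = 1/(1 + 10^+1.23 + 10^-0.92) = 0.05524
DIC = [CO2*]/α₀ = 5.586×10^-4 / 0.05524 = 10.11 mmol/kg
[CO3²⁻] = α₂·DIC; α₂ = 0.006641, so [CO3²⁻] = 0.006641 × 10.11 = 0.0672 mmol/kg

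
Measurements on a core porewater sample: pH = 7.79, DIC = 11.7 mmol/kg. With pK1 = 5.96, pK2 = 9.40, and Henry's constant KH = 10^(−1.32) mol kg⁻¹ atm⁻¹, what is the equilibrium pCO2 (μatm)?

pCO2 = 3480 μatm

α₀ = 1 / (1 + K1/[H⁺] + K1K2/[H⁺]²) = 1 / (1 + 10^+1.83 + 10^+0.22)
   = 1 / (1 + 67.608 + 1.6596) = 1/70.268 = 0.01423
[CO2*] = α₀ × DIC = 0.01423 × 11.7 = 0.1665 mmol/kg
pCO2 = [CO2*]/KH = 1.665×10^-4 / 4.786×10^-2 = 3480 μatm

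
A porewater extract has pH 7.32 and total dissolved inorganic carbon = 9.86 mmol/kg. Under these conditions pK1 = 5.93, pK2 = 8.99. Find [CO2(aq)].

[CO2*] = 0.378 mmol/kg

α₀ = 1 / (1 + K1/[H⁺] + K1K2/[H⁺]²) = 1 / (1 + 10^+1.39 + 10^-0.28)
   = 1 / (1 + 24.547 + 0.52481) = 1/26.072 = 0.03836
[CO2*] = α₀ × DIC = 0.03836 × 9.86 = 0.378 mmol/kg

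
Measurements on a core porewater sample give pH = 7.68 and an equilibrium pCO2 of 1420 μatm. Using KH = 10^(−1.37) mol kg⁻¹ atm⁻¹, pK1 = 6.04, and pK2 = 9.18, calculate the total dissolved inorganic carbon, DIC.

[CO2*] = KH · pCO2 = 10^(−1.37) × 1420×10^-6 = 6.057×10^-5 mol/kg
α₀ = 1/(1 + K1/[H⁺] + K1K2/[H⁺]²) = 1/(1 + 10^+1.64 + 10^+0.14) = 0.02172
DIC = [CO2*]/α₀ = 6.057×10^-5 / 0.02172 = 2.79 mmol/kg

DIC = 2.79 mmol/kg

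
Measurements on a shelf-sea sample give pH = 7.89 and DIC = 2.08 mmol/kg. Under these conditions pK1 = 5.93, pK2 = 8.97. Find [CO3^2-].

α₂ = 1 / (1 + [H⁺]/K2 + [H⁺]²/(K1K2)) = 1 / (1 + 10^+1.08 + 10^-0.88)
   = 1 / (1 + 12.023 + 0.13183) = 1/13.154 = 0.07602
[CO3²⁻] = α₂ × DIC = 0.07602 × 2.08 = 0.158 mmol/kg

[CO3²⁻] = 0.158 mmol/kg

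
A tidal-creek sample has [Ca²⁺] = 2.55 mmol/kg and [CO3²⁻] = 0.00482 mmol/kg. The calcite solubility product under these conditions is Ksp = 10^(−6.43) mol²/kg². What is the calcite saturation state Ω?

Ksp = 10^(−6.43) = 3.715×10^-7
Ω = [Ca²⁺][CO3²⁻]/Ksp = (2.55×10^-3)(0.00482×10^-3) / 3.715×10^-7 = 0.0331

Ω = 0.0331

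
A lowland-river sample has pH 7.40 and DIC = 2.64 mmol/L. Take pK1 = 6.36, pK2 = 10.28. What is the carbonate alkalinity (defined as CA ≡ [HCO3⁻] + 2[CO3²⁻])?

CA = [HCO3⁻] + 2[CO3²⁻] = (α₁ + 2α₂)·DIC
At pH 7.40: [H⁺]/K1 = 10^-1.04 = 0.091201, K2/[H⁺] = 10^-2.88 = 0.0013183
α₁ = 1/(1 + 0.091201 + 0.0013183) = 1/1.0925 = 0.9153; α₂ = α₁·K2/[H⁺] = 0.001207
α₁ + 2α₂ = 0.9177
CA = 0.9177 × 2.64 = 2.42 mmol/L

CA = 2.42 mmol/L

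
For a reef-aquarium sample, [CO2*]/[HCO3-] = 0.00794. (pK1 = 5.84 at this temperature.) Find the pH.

From K1 = [H⁺][HCO3-]/[CO2*]:  pH = pK1 − log₁₀([CO2*]/[HCO3-])
log₁₀(0.00794) = -2.100
pH = 5.84 − (-2.100) = 7.94

pH = 7.94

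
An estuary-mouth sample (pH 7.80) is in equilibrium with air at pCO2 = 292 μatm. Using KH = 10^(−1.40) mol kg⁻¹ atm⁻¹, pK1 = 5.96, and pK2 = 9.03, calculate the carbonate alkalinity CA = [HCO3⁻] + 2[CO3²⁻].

[CO2*] = KH · pCO2 = 10^(−1.40) × 292×10^-6 = 1.162×10^-5 mol/kg
α₀ = 1/(1 + K1/[H⁺] + K1K2/[H⁺]²) = 1/(1 + 10^+1.84 + 10^+0.61) = 0.01347
DIC = [CO2*]/α₀ = 1.162×10^-5 / 0.01347 = 0.8632 mmol/kg
CA = (α₁ + 2α₂)·DIC = (0.9317 + 2×0.05486) × 0.8632 = 0.899 mmol/kg

CA = 0.899 mmol/kg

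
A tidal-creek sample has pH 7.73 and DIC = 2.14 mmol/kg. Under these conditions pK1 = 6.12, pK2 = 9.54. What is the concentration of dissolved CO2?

[CO2*] = 0.0505 mmol/kg

α₀ = 1 / (1 + K1/[H⁺] + K1K2/[H⁺]²) = 1 / (1 + 10^+1.61 + 10^-0.20)
   = 1 / (1 + 40.738 + 0.63096) = 1/42.369 = 0.02360
[CO2*] = α₀ × DIC = 0.02360 × 2.14 = 0.0505 mmol/kg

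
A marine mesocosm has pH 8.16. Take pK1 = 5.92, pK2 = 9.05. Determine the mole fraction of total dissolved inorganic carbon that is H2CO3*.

α₀ = 0.00507

α₀ = 1 / (1 + K1/[H⁺] + K1K2/[H⁺]²) = 1 / (1 + 10^+2.24 + 10^+1.35)
   = 1 / (1 + 173.78 + 22.387) = 1/197.17 = 0.005072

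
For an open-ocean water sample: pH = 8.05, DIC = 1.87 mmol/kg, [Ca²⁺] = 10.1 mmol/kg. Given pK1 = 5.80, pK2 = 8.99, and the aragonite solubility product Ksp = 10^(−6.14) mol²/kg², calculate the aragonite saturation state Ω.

α₂ = 1 / (1 + [H⁺]/K2 + [H⁺]²/(K1K2)) = 1 / (1 + 10^+0.94 + 10^-1.31)
   = 1 / (1 + 8.7096 + 0.048978) = 1/9.7586 = 0.1025
[CO3²⁻] = α₂ × DIC = 0.1025 × 1.87 = 0.1916 mmol/kg
Ksp = 10^(−6.14) = 7.244×10^-7
Ω = [Ca²⁺][CO3²⁻]/Ksp = (10.1×10^-3)(1.916×10^-4) / 7.244×10^-7 = 2.67

Ω = 2.67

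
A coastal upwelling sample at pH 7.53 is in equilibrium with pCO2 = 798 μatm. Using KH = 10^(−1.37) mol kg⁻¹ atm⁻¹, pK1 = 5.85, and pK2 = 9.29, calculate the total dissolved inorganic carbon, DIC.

[CO2*] = KH · pCO2 = 10^(−1.37) × 798×10^-6 = 3.404×10^-5 mol/kg
α₀ = 1/(1 + K1/[H⁺] + K1K2/[H⁺]²) = 1/(1 + 10^+1.68 + 10^-0.08) = 0.02012
DIC = [CO2*]/α₀ = 3.404×10^-5 / 0.02012 = 1.69 mmol/kg

DIC = 1.69 mmol/kg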